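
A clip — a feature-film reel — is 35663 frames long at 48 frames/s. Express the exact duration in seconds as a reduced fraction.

Running time = 35663 ÷ (48) = 35663 × 1/48 = 35663/48 s.

35663/48 seconds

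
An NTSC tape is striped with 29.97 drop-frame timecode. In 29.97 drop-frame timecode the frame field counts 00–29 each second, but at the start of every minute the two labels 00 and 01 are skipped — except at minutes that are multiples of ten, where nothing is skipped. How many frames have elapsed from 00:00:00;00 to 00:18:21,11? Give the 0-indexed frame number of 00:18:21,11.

33007

Complete 10-minute blocks: 1, each 17982 frames → 17982.
Remaining 8 whole minutes in the current block: 1800 + 7 × 1798 = 14386 frames.
Within the current minute: 21 × 30 + 11 − 2 = 639 (labels ;00/;01 skipped at this minute). Total = 17982 + 14386 + 639 = 33007.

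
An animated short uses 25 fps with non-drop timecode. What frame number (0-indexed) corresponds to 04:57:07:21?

frame 445696

Total seconds to the label: (4 × 3600 + 57 × 60 + 7) = 17827.
Frame index = 17827 × 25 + 21 = 445696.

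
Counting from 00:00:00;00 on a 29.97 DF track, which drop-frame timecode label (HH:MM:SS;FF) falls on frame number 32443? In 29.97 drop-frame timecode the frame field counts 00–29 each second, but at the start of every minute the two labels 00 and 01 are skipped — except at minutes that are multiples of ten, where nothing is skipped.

Each 10-minute DF block holds 10 × 60 × 30 − 9 × 2 = 17982 frames. 32443 ÷ 17982 → 1 full block, remainder 14461.
Within the partial block the first minute is 1800 frames and each further minute 1798, so 8 further minute boundaries passed. Total skipped labels = 18 × 1 + 2 × 8 = 34.
Non-drop label index = 32443 + 34 = 32477; at 30 labels/s that is 00:18:02:17, i.e. DF 00:18:02;17.

00:18:02;17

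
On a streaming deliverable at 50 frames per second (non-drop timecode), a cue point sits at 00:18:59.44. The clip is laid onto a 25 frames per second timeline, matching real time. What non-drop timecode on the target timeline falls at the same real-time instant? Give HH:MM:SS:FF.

Source frame index: (0×3600 + 18×60 + 59) × 50 + 44 = 56994.
Real time: 56994 / (50) = 28497/25 s.
Target frame: (28497/25) × (25) = 28497.
At 25 labels/s: frame 28497 → 00:18:59:22.

00:18:59:22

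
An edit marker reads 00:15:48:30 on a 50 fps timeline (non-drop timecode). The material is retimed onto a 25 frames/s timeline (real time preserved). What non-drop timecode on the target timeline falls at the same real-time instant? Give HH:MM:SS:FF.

00:15:48:15

Source frame index: (0×3600 + 15×60 + 48) × 50 + 30 = 47430.
Real time: 47430 / (50) = 4743/5 s.
Target frame: (4743/5) × (25) = 23715.
At 25 labels/s: frame 23715 → 00:15:48:15.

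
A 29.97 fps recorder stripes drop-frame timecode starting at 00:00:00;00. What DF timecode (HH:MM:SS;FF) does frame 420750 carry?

Each 10-minute DF block holds 10 × 60 × 30 − 9 × 2 = 17982 frames. 420750 ÷ 17982 → 23 full blocks, remainder 7164.
Within the partial block the first minute is 1800 frames and each further minute 1798, so 3 further minute boundaries passed. Total skipped labels = 18 × 23 + 2 × 3 = 420.
Non-drop label index = 420750 + 420 = 421170; at 30 labels/s that is 03:53:59:00, i.e. DF 03:53:59;00.

03:53:59;00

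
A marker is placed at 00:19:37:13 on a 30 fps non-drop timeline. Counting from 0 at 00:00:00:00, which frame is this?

Total seconds to the label: (0 × 3600 + 19 × 60 + 37) = 1177.
Frame index = 1177 × 30 + 13 = 35323.

35323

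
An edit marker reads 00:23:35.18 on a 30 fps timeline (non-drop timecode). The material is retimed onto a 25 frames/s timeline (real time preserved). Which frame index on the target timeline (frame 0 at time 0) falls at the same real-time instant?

frame 35390

Source frame index: (0×3600 + 23×60 + 35) × 30 + 18 = 42468.
Real time: 42468 / (30) = 7078/5 s.
Target frame: (7078/5) × (25) = 35390.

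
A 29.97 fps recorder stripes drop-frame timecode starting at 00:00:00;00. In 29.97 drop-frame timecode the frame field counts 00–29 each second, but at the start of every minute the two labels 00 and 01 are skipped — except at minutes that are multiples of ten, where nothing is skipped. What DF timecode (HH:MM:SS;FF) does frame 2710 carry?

00:01:30;12

Each 10-minute DF block holds 10 × 60 × 30 − 9 × 2 = 17982 frames. 2710 ÷ 17982 → 0 full blocks, remainder 2710.
Within the partial block the first minute is 1800 frames and each further minute 1798, so 1 further minute boundary passed. Total skipped labels = 18 × 0 + 2 × 1 = 2.
Non-drop label index = 2710 + 2 = 2712; at 30 labels/s that is 00:01:30:12, i.e. DF 00:01:30;12.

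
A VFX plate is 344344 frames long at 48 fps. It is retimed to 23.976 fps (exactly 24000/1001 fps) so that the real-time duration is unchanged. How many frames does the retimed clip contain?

Target frames = source frames × (target rate / source rate) = 344344 × (24000/1001)/(48) = 344344 × 500/1001 = 172000.

172000 frames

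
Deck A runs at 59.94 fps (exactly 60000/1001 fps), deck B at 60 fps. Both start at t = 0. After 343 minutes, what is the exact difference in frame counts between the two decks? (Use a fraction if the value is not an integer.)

343 min = 20580 s.
A emits 60000/1001 × 20580 = 176400000/143 frames; B emits 60 × 20580 = 1234800.
Difference = 176400/143 frames (≈ 1233.5664); B is ahead of A.

176400/143 frames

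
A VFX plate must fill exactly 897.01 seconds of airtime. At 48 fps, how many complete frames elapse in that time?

Frames = 897.01 × 48 = 1076412/25 ≈ 43056.4800.
Complete frames: 43056.

43056 frames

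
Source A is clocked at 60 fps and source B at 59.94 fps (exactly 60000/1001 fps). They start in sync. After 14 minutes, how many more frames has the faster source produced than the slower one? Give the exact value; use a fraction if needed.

14 min = 840 s.
A emits 60 × 840 = 50400 frames; B emits 60000/1001 × 840 = 7200000/143.
Difference = 7200/143 frames (≈ 50.3497); B is behind A.

7200/143 frames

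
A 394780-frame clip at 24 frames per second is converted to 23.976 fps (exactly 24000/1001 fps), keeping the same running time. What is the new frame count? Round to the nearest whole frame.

394386 frames

Frames at target rate = 394780 × (24000/1001) / (24) = 394780000/1001 ≈ 394385.614.
Nearest whole frame: 394386.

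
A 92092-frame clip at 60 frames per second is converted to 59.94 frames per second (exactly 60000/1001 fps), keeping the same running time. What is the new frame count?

Target frames = source frames × (target rate / source rate) = 92092 × (60000/1001)/(60) = 92092 × 1000/1001 = 92000.

92000 frames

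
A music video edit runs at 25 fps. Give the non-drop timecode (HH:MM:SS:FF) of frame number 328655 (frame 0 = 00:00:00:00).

03:39:06:05

328655 ÷ 25 = 13146 full seconds, remainder 5 frames.
13146 s = 3 h 39 min 6 s.
Timecode: 03:39:06:05.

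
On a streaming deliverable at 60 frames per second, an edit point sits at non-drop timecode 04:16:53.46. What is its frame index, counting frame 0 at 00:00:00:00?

Total seconds to the label: (4 × 3600 + 16 × 60 + 53) = 15413.
Frame index = 15413 × 60 + 46 = 924826.

frame 924826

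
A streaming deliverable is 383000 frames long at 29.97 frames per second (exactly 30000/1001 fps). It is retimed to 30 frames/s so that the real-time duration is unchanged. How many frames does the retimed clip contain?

Target frames = source frames × (target rate / source rate) = 383000 × (30)/(30000/1001) = 383000 × 1001/1000 = 383383.

383383 frames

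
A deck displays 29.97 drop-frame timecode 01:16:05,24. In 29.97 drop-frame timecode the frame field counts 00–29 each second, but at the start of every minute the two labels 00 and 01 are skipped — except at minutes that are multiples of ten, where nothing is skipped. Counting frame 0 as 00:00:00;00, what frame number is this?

As if non-drop at 30 labels/s: (1 × 3600 + 16 × 60 + 5) × 30 + 24 = 136974.
Minute boundaries passed: 76; those not divisible by 10: 76 − 7 = 69; dropped labels = 2 × 69 = 138.
Actual frame index = 136974 − 138 = 136836.

136836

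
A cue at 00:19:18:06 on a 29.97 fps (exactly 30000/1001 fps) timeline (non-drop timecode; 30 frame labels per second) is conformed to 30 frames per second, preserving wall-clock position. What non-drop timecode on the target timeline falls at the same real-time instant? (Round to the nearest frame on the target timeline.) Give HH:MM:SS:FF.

Source frame index: (0×3600 + 19×60 + 18) × 30 + 6 = 34746.
Real time: 34746 / (30000/1001) = 5796791/5000 s.
Target frame: (5796791/5000) × (30) = 17390373/500 ≈ 34780.746 → 34781.
At 30 labels/s: frame 34781 → 00:19:19:11.

00:19:19:11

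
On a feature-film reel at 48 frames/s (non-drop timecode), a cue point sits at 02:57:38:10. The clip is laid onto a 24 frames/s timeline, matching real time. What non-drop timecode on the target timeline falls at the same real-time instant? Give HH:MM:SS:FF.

02:57:38:05

Source frame index: (2×3600 + 57×60 + 38) × 48 + 10 = 511594.
Real time: 511594 / (48) = 255797/24 s.
Target frame: (255797/24) × (24) = 255797.
At 24 labels/s: frame 255797 → 02:57:38:05.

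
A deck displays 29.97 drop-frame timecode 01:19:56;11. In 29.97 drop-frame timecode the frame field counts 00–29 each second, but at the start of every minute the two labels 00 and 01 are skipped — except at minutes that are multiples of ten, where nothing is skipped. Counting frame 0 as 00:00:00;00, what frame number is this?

143747

As if non-drop at 30 labels/s: (1 × 3600 + 19 × 60 + 56) × 30 + 11 = 143891.
Minute boundaries passed: 79; those not divisible by 10: 79 − 7 = 72; dropped labels = 2 × 72 = 144.
Actual frame index = 143891 − 144 = 143747.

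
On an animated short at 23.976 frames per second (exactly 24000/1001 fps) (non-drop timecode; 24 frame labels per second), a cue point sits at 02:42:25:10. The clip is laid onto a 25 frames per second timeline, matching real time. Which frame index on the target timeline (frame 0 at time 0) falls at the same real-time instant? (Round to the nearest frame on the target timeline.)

Source frame index: (2×3600 + 42×60 + 25) × 24 + 10 = 233890.
Real time: 233890 / (24000/1001) = 23412389/2400 s.
Target frame: (23412389/2400) × (25) = 23412389/96 ≈ 243879.052 → 243879.

frame 243879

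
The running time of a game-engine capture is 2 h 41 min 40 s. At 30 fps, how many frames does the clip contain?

2 h 41 min 40 s = 9700 s.
Frames = 9700 × 30 = 291000.

291000 frames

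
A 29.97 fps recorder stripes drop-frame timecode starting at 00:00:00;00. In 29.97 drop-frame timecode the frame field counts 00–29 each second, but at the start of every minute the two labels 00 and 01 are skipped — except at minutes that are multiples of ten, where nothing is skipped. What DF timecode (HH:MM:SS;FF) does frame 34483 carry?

00:19:10;19

Ten DF minutes hold 17982 frames, so frame 34483 lies in block 1 (frames 17982–35963) with 16501 frames into that block.
The block's first minute is 1800 frames and the rest 1798 each; 16501 frames reaches minute 9, so 1 × 18 + 9 × 2 = 36 labels have been skipped so far.
Adding those back, label number 34483 + 36 = 34519 at 30 labels/s is 1150 s + 19 f = 0 h 19 min 10 s frame 19, i.e. 00:19:10;19.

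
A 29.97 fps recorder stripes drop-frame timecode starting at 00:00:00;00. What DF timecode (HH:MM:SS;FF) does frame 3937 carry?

Ten DF minutes hold 17982 frames, so frame 3937 lies in block 0 (frames 0–17981) with 3937 frames into that block.
The block's first minute is 1800 frames and the rest 1798 each; 3937 frames reaches minute 2, so 0 × 18 + 2 × 2 = 4 labels have been skipped so far.
Adding those back, label number 3937 + 4 = 3941 at 30 labels/s is 131 s + 11 f = 0 h 2 min 11 s frame 11, i.e. 00:02:11;11.

00:02:11;11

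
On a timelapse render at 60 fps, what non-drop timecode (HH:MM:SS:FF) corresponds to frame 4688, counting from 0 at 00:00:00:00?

00:01:18:08

4688 ÷ 60 = 78 full seconds, remainder 8 frames.
78 s = 0 h 1 min 18 s.
Timecode: 00:01:18:08.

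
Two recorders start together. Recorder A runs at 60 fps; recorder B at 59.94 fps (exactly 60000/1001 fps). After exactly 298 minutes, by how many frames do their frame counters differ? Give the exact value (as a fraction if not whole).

1072800/1001 frames

298 min = 17880 s.
A emits 60 × 17880 = 1072800 frames; B emits 60000/1001 × 17880 = 1072800000/1001.
Difference = 1072800/1001 frames (≈ 1071.7283); B is behind A.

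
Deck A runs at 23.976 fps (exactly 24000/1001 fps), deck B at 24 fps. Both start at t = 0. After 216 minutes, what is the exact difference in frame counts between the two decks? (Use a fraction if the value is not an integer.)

311040/1001 frames

216 min = 12960 s.
A emits 24000/1001 × 12960 = 311040000/1001 frames; B emits 24 × 12960 = 311040.
Difference = 311040/1001 frames (≈ 310.7293); B is ahead of A.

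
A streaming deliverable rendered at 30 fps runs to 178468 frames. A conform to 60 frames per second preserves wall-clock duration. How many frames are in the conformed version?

Target frames = source frames × (target rate / source rate) = 178468 × (60)/(30) = 178468 × 2 = 356936.

356936 frames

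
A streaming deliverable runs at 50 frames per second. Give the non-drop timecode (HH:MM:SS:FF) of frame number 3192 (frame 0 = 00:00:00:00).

3192 ÷ 50 = 63 full seconds, remainder 42 frames.
63 s = 0 h 1 min 3 s.
Timecode: 00:01:03:42.

00:01:03:42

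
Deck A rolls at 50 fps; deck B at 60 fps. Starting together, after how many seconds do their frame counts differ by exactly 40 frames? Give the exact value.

4 seconds

The gap grows by |60 − 50| = 10 frames per second.
Time for a 40-frame gap: 40 ÷ (10) = 4 s.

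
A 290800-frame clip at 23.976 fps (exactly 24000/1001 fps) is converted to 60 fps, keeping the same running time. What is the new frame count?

Target frames = source frames × (target rate / source rate) = 290800 × (60)/(24000/1001) = 290800 × 1001/400 = 727727.

727727 frames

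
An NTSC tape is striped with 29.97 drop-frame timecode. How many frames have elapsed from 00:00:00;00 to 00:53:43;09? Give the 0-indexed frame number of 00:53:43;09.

As if non-drop at 30 labels/s: (0 × 3600 + 53 × 60 + 43) × 30 + 9 = 96699.
Minute boundaries passed: 53; those not divisible by 10: 53 − 5 = 48; dropped labels = 2 × 48 = 96.
Actual frame index = 96699 − 96 = 96603.

96603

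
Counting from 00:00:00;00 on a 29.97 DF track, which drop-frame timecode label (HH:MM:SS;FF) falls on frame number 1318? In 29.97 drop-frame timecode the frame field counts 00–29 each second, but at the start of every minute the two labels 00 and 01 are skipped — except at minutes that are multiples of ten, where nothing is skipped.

00:00:43;28

Each 10-minute DF block holds 10 × 60 × 30 − 9 × 2 = 17982 frames. 1318 ÷ 17982 → 0 full blocks, remainder 1318.
Within the partial block the first minute is 1800 frames and each further minute 1798, so 0 further minute boundaries passed. Total skipped labels = 18 × 0 + 2 × 0 = 0.
Non-drop label index = 1318 + 0 = 1318; at 30 labels/s that is 00:00:43:28, i.e. DF 00:00:43;28.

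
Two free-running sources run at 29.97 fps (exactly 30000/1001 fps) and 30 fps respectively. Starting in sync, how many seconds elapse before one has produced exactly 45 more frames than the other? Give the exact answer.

1501.5 seconds

The gap grows by |30 − 30000/1001| = 30/1001 frames per second.
Time for a 45-frame gap: 45 ÷ (30/1001) = 1501.5 s.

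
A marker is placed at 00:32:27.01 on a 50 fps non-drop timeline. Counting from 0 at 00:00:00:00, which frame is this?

Total seconds to the label: (0 × 3600 + 32 × 60 + 27) = 1947.
Frame index = 1947 × 50 + 1 = 97351.

97351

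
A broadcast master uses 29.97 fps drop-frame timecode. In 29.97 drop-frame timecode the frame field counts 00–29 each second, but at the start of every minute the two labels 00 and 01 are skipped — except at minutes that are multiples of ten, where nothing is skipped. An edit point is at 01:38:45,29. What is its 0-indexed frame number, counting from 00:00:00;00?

177601

Complete 10-minute blocks: 9, each 17982 frames → 161838.
Remaining 8 whole minutes in the current block: 1800 + 7 × 1798 = 14386 frames.
Within the current minute: 45 × 30 + 29 − 2 = 1377 (labels ;00/;01 skipped at this minute). Total = 161838 + 14386 + 1377 = 177601.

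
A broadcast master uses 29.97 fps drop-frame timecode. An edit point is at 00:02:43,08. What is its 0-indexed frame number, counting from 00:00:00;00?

As if non-drop at 30 labels/s: (0 × 3600 + 2 × 60 + 43) × 30 + 8 = 4898.
Minute boundaries passed: 2; those not divisible by 10: 2 − 0 = 2; dropped labels = 2 × 2 = 4.
Actual frame index = 4898 − 4 = 4894.

4894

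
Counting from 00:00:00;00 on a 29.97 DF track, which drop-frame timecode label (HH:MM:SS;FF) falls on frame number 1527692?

Each 10-minute DF block holds 10 × 60 × 30 − 9 × 2 = 17982 frames. 1527692 ÷ 17982 → 84 full blocks, remainder 17204.
Within the partial block the first minute is 1800 frames and each further minute 1798, so 9 further minute boundaries passed. Total skipped labels = 18 × 84 + 2 × 9 = 1530.
Non-drop label index = 1527692 + 1530 = 1529222; at 30 labels/s that is 14:09:34:02, i.e. DF 14:09:34;02.

14:09:34;02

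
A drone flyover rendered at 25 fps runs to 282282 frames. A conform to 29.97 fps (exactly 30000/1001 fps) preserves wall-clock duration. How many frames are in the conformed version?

Target frames = source frames × (target rate / source rate) = 282282 × (30000/1001)/(25) = 282282 × 1200/1001 = 338400.

338400 frames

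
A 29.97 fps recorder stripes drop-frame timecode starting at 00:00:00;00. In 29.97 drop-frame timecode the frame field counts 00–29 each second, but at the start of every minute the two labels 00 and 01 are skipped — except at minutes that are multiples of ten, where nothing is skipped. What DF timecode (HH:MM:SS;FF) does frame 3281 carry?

00:01:49;13

Ten DF minutes hold 17982 frames, so frame 3281 lies in block 0 (frames 0–17981) with 3281 frames into that block.
The block's first minute is 1800 frames and the rest 1798 each; 3281 frames reaches minute 1, so 0 × 18 + 1 × 2 = 2 labels have been skipped so far.
Adding those back, label number 3281 + 2 = 3283 at 30 labels/s is 109 s + 13 f = 0 h 1 min 49 s frame 13, i.e. 00:01:49;13.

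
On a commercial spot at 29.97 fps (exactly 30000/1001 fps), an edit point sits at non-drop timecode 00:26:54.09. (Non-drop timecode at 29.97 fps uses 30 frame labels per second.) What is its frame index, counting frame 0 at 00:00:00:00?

48429

Total seconds to the label: (0 × 3600 + 26 × 60 + 54) = 1614.
Frame index = 1614 × 30 + 9 = 48429.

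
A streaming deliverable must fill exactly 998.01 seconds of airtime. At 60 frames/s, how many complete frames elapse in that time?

Frames = 998.01 × 60 = 299403/5 ≈ 59880.6000.
Complete frames: 59880.

59880 frames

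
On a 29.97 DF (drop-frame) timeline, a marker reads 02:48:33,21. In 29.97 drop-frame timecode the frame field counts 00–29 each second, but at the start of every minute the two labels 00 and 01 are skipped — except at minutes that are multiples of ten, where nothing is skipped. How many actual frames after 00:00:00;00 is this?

As if non-drop at 30 labels/s: (2 × 3600 + 48 × 60 + 33) × 30 + 21 = 303411.
Minute boundaries passed: 168; those not divisible by 10: 168 − 16 = 152; dropped labels = 2 × 152 = 304.
Actual frame index = 303411 − 304 = 303107.

303107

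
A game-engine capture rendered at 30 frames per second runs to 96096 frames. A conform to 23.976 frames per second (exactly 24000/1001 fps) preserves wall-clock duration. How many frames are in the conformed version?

Target frames = source frames × (target rate / source rate) = 96096 × (24000/1001)/(30) = 96096 × 800/1001 = 76800.

76800 frames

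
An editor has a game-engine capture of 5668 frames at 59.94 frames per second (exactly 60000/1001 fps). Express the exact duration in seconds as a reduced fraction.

Running time = 5668 ÷ (60000/1001) = 5668 × 1001/60000 = 1418417/15000 s.

1418417/15000 seconds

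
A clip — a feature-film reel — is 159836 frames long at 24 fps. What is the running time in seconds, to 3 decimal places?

6659.833 seconds

Running time = 159836 × 1/24 = 39959/6 s ≈ 6659.833 s.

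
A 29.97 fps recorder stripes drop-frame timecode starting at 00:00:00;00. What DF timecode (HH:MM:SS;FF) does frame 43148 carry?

00:23:59;20

Each 10-minute DF block holds 10 × 60 × 30 − 9 × 2 = 17982 frames. 43148 ÷ 17982 → 2 full blocks, remainder 7184.
Within the partial block the first minute is 1800 frames and each further minute 1798, so 3 further minute boundaries passed. Total skipped labels = 18 × 2 + 2 × 3 = 42.
Non-drop label index = 43148 + 42 = 43190; at 30 labels/s that is 00:23:59:20, i.e. DF 00:23:59;20.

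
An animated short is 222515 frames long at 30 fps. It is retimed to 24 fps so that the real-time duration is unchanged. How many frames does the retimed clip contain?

Target frames = source frames × (target rate / source rate) = 222515 × (24)/(30) = 222515 × 4/5 = 178012.

178012 frames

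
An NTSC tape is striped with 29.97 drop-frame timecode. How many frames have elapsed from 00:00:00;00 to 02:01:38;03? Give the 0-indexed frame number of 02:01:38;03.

218725

Complete 10-minute blocks: 12, each 17982 frames → 215784.
Remaining 1 whole minute in the current block: 1800 + 0 × 1798 = 1800 frames.
Within the current minute: 38 × 30 + 3 − 2 = 1141 (labels ;00/;01 skipped at this minute). Total = 215784 + 1800 + 1141 = 218725.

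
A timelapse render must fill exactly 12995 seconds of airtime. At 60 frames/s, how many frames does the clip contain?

Frames = 12995 × 60 = 779700.

779700 frames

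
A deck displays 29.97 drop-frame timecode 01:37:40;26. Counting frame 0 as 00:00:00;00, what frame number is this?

As if non-drop at 30 labels/s: (1 × 3600 + 37 × 60 + 40) × 30 + 26 = 175826.
Minute boundaries passed: 97; those not divisible by 10: 97 − 9 = 88; dropped labels = 2 × 88 = 176.
Actual frame index = 175826 − 176 = 175650.

175650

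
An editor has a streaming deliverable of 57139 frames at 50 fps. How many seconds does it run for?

Running time = 57139 / (50) = 1142.78 s.

1142.78 seconds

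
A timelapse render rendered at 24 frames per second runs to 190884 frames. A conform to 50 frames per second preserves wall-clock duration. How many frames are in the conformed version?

397675 frames

Target frames = source frames × (target rate / source rate) = 190884 × (50)/(24) = 190884 × 25/12 = 397675.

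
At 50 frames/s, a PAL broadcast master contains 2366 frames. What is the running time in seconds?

Running time = 2366 / (50) = 47.32 s.

47.32 seconds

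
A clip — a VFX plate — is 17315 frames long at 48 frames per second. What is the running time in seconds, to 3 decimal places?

360.729 seconds

Running time = 17315 × 1/48 = 17315/48 s ≈ 360.729 s.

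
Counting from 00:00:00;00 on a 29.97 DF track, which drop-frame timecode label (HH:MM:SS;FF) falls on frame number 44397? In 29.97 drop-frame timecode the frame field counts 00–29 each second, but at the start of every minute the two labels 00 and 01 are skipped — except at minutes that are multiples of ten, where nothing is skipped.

Each 10-minute DF block holds 10 × 60 × 30 − 9 × 2 = 17982 frames. 44397 ÷ 17982 → 2 full blocks, remainder 8433.
Within the partial block the first minute is 1800 frames and each further minute 1798, so 4 further minute boundaries passed. Total skipped labels = 18 × 2 + 2 × 4 = 44.
Non-drop label index = 44397 + 44 = 44441; at 30 labels/s that is 00:24:41:11, i.e. DF 00:24:41;11.

00:24:41;11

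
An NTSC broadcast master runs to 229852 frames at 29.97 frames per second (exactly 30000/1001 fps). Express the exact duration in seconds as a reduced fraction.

Running time = 229852 ÷ (30000/1001) = 229852 × 1001/30000 = 57520463/7500 s.

57520463/7500 seconds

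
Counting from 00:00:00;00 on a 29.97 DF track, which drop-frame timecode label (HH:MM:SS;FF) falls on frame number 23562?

00:13:06;06

Ten DF minutes hold 17982 frames, so frame 23562 lies in block 1 (frames 17982–35963) with 5580 frames into that block.
The block's first minute is 1800 frames and the rest 1798 each; 5580 frames reaches minute 3, so 1 × 18 + 3 × 2 = 24 labels have been skipped so far.
Adding those back, label number 23562 + 24 = 23586 at 30 labels/s is 786 s + 6 f = 0 h 13 min 6 s frame 6, i.e. 00:13:06;06.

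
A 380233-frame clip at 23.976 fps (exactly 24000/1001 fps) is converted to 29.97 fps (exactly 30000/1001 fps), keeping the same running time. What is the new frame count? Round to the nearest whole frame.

Frames at target rate = 380233 × (30000/1001) / (24000/1001) = 1901165/4 ≈ 475291.250.
Nearest whole frame: 475291.

475291 frames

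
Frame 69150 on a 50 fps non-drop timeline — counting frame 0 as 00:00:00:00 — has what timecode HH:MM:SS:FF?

00:23:03:00

69150 ÷ 50 = 1383 full seconds, remainder 0 frames.
1383 s = 0 h 23 min 3 s.
Timecode: 00:23:03:00.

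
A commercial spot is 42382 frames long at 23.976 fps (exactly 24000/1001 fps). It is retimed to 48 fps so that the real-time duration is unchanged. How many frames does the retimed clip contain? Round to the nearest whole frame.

Frames at target rate = 42382 × (48) / (24000/1001) = 21212191/250 ≈ 84848.764.
Nearest whole frame: 84849.

84849 frames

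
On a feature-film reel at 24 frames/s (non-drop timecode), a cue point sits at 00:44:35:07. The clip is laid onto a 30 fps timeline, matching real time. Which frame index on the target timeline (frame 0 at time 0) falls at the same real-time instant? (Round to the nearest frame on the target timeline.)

Source frame index: (0×3600 + 44×60 + 35) × 24 + 7 = 64207.
Real time: 64207 / (24) = 64207/24 s.
Target frame: (64207/24) × (30) = 321035/4 ≈ 80258.750 → 80259.

frame 80259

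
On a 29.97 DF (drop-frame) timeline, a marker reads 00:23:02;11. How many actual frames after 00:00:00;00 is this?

Complete 10-minute blocks: 2, each 17982 frames → 35964.
Remaining 3 whole minutes in the current block: 1800 + 2 × 1798 = 5396 frames.
Within the current minute: 2 × 30 + 11 − 2 = 69 (labels ;00/;01 skipped at this minute). Total = 35964 + 5396 + 69 = 41429.

41429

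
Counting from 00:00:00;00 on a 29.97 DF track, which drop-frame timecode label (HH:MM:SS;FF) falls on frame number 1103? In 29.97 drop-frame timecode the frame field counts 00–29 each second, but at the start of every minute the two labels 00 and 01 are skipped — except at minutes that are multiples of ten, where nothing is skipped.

00:00:36;23

Each 10-minute DF block holds 10 × 60 × 30 − 9 × 2 = 17982 frames. 1103 ÷ 17982 → 0 full blocks, remainder 1103.
Within the partial block the first minute is 1800 frames and each further minute 1798, so 0 further minute boundaries passed. Total skipped labels = 18 × 0 + 2 × 0 = 0.
Non-drop label index = 1103 + 0 = 1103; at 30 labels/s that is 00:00:36:23, i.e. DF 00:00:36;23.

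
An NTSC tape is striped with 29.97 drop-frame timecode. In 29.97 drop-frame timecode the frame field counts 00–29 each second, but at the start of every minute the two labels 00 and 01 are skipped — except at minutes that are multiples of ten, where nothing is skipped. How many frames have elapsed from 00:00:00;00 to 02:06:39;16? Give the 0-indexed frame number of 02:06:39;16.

227758

Complete 10-minute blocks: 12, each 17982 frames → 215784.
Remaining 6 whole minutes in the current block: 1800 + 5 × 1798 = 10790 frames.
Within the current minute: 39 × 30 + 16 − 2 = 1184 (labels ;00/;01 skipped at this minute). Total = 215784 + 10790 + 1184 = 227758.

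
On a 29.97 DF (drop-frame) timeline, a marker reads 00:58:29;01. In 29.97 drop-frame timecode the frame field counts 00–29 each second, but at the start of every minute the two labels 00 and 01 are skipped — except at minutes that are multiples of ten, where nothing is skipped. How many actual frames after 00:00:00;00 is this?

Complete 10-minute blocks: 5, each 17982 frames → 89910.
Remaining 8 whole minutes in the current block: 1800 + 7 × 1798 = 14386 frames.
Within the current minute: 29 × 30 + 1 − 2 = 869 (labels ;00/;01 skipped at this minute). Total = 89910 + 14386 + 869 = 105165.

105165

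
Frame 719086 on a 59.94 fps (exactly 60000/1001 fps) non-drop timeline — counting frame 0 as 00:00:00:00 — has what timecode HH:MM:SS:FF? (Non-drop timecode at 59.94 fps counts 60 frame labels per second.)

03:19:44:46

719086 ÷ 60 = 11984 full seconds, remainder 46 frames.
11984 s = 3 h 19 min 44 s.
Timecode: 03:19:44:46.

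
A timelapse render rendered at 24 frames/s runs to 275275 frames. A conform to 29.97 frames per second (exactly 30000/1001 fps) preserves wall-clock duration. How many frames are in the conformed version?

343750 frames

Target frames = source frames × (target rate / source rate) = 275275 × (30000/1001)/(24) = 275275 × 1250/1001 = 343750.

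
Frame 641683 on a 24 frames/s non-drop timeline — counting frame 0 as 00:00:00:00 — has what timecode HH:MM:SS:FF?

07:25:36:19

641683 ÷ 24 = 26736 full seconds, remainder 19 frames.
26736 s = 7 h 25 min 36 s.
Timecode: 07:25:36:19.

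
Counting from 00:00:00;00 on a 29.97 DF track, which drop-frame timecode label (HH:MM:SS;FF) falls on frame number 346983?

03:12:57;19

Ten DF minutes hold 17982 frames, so frame 346983 lies in block 19 (frames 341658–359639) with 5325 frames into that block.
The block's first minute is 1800 frames and the rest 1798 each; 5325 frames reaches minute 2, so 19 × 18 + 2 × 2 = 346 labels have been skipped so far.
Adding those back, label number 346983 + 346 = 347329 at 30 labels/s is 11577 s + 19 f = 3 h 12 min 57 s frame 19, i.e. 03:12:57;19.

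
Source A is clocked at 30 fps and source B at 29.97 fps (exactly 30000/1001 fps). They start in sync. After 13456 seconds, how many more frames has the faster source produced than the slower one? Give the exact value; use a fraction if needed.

A emits 30 × 13456 = 403680 frames; B emits 30000/1001 × 13456 = 403680000/1001.
Difference = 403680/1001 frames (≈ 403.2767); B is behind A.

403680/1001 frames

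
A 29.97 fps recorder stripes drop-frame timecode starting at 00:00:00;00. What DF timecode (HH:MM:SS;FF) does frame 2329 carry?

Ten DF minutes hold 17982 frames, so frame 2329 lies in block 0 (frames 0–17981) with 2329 frames into that block.
The block's first minute is 1800 frames and the rest 1798 each; 2329 frames reaches minute 1, so 0 × 18 + 1 × 2 = 2 labels have been skipped so far.
Adding those back, label number 2329 + 2 = 2331 at 30 labels/s is 77 s + 21 f = 0 h 1 min 17 s frame 21, i.e. 00:01:17;21.

00:01:17;21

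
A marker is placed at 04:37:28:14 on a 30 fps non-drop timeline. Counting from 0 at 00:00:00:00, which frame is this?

Total seconds to the label: (4 × 3600 + 37 × 60 + 28) = 16648.
Frame index = 16648 × 30 + 14 = 499454.

frame 499454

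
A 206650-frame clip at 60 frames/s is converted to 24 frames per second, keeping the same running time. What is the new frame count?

Target frames = source frames × (target rate / source rate) = 206650 × (24)/(60) = 206650 × 2/5 = 82660.

82660 frames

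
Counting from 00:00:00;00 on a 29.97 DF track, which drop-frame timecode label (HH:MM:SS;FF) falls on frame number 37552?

Ten DF minutes hold 17982 frames, so frame 37552 lies in block 2 (frames 35964–53945) with 1588 frames into that block.
The block's first minute is 1800 frames and the rest 1798 each; 1588 frames reaches minute 0, so 2 × 18 + 0 × 2 = 36 labels have been skipped so far.
Adding those back, label number 37552 + 36 = 37588 at 30 labels/s is 1252 s + 28 f = 0 h 20 min 52 s frame 28, i.e. 00:20:52;28.

00:20:52;28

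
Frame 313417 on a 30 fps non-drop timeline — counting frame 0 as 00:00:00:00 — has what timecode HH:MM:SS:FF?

313417 ÷ 30 = 10447 full seconds, remainder 7 frames.
10447 s = 2 h 54 min 7 s.
Timecode: 02:54:07:07.

02:54:07:07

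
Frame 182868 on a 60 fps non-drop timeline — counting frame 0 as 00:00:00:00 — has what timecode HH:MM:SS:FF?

182868 ÷ 60 = 3047 full seconds, remainder 48 frames.
3047 s = 0 h 50 min 47 s.
Timecode: 00:50:47:48.

00:50:47:48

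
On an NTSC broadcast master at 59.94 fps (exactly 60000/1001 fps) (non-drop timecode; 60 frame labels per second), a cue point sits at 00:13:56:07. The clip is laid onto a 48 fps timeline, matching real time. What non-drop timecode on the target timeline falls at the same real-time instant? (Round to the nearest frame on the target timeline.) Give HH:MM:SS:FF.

00:13:56:46

Source frame index: (0×3600 + 13×60 + 56) × 60 + 7 = 50167.
Real time: 50167 / (60000/1001) = 50217167/60000 s.
Target frame: (50217167/60000) × (48) = 50217167/1250 ≈ 40173.734 → 40174.
At 48 labels/s: frame 40174 → 00:13:56:46.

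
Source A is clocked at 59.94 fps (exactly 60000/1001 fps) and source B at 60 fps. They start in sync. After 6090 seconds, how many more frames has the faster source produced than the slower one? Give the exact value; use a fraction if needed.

A emits 60000/1001 × 6090 = 52200000/143 frames; B emits 60 × 6090 = 365400.
Difference = 52200/143 frames (≈ 365.0350); B is ahead of A.

52200/143 frames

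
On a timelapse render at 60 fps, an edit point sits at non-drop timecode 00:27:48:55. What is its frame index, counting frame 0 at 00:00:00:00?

Total seconds to the label: (0 × 3600 + 27 × 60 + 48) = 1668.
Frame index = 1668 × 60 + 55 = 100135.

100135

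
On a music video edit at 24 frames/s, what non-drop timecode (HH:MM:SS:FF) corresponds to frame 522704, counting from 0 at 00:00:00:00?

522704 ÷ 24 = 21779 full seconds, remainder 8 frames.
21779 s = 6 h 2 min 59 s.
Timecode: 06:02:59:08.

06:02:59:08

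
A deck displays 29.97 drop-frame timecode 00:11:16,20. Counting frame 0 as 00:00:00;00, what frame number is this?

Complete 10-minute blocks: 1, each 17982 frames → 17982.
Remaining 1 whole minute in the current block: 1800 + 0 × 1798 = 1800 frames.
Within the current minute: 16 × 30 + 20 − 2 = 498 (labels ;00/;01 skipped at this minute). Total = 17982 + 1800 + 498 = 20280.

20280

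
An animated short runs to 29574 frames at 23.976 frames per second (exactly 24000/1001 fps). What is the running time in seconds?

1233.48225 seconds

Running time = 29574 / (24000/1001) = 1233.48225 s.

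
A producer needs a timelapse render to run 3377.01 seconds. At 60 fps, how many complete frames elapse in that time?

Frames = 3377.01 × 60 = 1013103/5 ≈ 202620.6000.
Complete frames: 202620.

202620 frames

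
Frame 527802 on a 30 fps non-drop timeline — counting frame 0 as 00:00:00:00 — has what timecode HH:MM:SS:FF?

04:53:13:12

527802 ÷ 30 = 17593 full seconds, remainder 12 frames.
17593 s = 4 h 53 min 13 s.
Timecode: 04:53:13:12.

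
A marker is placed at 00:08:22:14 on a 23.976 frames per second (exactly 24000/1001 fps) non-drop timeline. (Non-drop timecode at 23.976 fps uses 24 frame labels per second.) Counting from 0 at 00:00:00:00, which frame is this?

Total seconds to the label: (0 × 3600 + 8 × 60 + 22) = 502.
Frame index = 502 × 24 + 14 = 12062.

12062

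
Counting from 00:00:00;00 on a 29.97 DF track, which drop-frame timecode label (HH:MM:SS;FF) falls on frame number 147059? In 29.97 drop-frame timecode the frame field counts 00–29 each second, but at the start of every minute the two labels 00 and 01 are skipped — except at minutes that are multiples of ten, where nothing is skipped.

Ten DF minutes hold 17982 frames, so frame 147059 lies in block 8 (frames 143856–161837) with 3203 frames into that block.
The block's first minute is 1800 frames and the rest 1798 each; 3203 frames reaches minute 1, so 8 × 18 + 1 × 2 = 146 labels have been skipped so far.
Adding those back, label number 147059 + 146 = 147205 at 30 labels/s is 4906 s + 25 f = 1 h 21 min 46 s frame 25, i.e. 01:21:46;25.

01:21:46;25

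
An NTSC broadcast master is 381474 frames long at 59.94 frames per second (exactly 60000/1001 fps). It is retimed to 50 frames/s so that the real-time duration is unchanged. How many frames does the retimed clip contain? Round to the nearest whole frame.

318213 frames

Frames at target rate = 381474 × (50) / (60000/1001) = 63642579/200 ≈ 318212.895.
Nearest whole frame: 318213.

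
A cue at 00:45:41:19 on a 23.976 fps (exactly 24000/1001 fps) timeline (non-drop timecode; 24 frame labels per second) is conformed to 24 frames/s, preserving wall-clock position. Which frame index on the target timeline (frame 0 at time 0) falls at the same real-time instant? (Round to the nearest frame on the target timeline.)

frame 65869

Source frame index: (0×3600 + 45×60 + 41) × 24 + 19 = 65803.
Real time: 65803 / (24000/1001) = 65868803/24000 s.
Target frame: (65868803/24000) × (24) = 65868803/1000 ≈ 65868.803 → 65869.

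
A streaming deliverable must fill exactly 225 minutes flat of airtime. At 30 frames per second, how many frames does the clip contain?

225 min = 13500 s.
Frames = 13500 × 30 = 405000.

405000 frames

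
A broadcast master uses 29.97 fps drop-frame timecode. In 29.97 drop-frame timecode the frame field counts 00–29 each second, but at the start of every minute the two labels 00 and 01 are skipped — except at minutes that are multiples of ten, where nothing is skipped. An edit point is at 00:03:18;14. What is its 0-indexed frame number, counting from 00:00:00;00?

5948

As if non-drop at 30 labels/s: (0 × 3600 + 3 × 60 + 18) × 30 + 14 = 5954.
Minute boundaries passed: 3; those not divisible by 10: 3 − 0 = 3; dropped labels = 2 × 3 = 6.
Actual frame index = 5954 − 6 = 5948.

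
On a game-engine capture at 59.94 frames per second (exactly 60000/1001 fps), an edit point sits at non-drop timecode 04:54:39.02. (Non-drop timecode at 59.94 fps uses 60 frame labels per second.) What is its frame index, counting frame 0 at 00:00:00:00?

Total seconds to the label: (4 × 3600 + 54 × 60 + 39) = 17679.
Frame index = 17679 × 60 + 2 = 1060742.

1060742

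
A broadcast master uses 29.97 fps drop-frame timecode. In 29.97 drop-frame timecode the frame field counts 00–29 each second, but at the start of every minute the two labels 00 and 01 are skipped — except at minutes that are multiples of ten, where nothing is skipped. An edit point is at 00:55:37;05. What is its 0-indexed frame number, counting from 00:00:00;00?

100015

Complete 10-minute blocks: 5, each 17982 frames → 89910.
Remaining 5 whole minutes in the current block: 1800 + 4 × 1798 = 8992 frames.
Within the current minute: 37 × 30 + 5 − 2 = 1113 (labels ;00/;01 skipped at this minute). Total = 89910 + 8992 + 1113 = 100015.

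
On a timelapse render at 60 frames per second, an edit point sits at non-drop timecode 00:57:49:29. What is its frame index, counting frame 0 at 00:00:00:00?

208169

Total seconds to the label: (0 × 3600 + 57 × 60 + 49) = 3469.
Frame index = 3469 × 60 + 29 = 208169.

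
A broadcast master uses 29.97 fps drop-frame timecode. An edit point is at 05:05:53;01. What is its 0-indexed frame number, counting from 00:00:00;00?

550041

As if non-drop at 30 labels/s: (5 × 3600 + 5 × 60 + 53) × 30 + 1 = 550591.
Minute boundaries passed: 305; those not divisible by 10: 305 − 30 = 275; dropped labels = 2 × 275 = 550.
Actual frame index = 550591 − 550 = 550041.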